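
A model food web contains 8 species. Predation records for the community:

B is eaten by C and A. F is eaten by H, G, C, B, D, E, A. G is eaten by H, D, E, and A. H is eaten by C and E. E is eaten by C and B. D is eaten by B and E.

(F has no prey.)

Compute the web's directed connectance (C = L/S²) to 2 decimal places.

C = 0.30

The web has S = 8 species and L = 19 feeding links.
C = L / S² = 19 / 64 = 0.2969 ≈ 0.30.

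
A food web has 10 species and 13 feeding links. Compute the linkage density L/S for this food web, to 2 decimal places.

L/S = 1.30

There are L = 13 links among S = 10 species.
L/S = 13/10 = 1.3000 ≈ 1.30.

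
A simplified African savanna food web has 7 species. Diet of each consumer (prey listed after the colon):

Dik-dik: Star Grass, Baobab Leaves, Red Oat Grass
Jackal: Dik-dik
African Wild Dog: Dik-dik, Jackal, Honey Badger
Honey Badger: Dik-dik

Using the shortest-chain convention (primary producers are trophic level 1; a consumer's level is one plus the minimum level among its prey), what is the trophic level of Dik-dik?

Star Grass is a producer → level 1.
Dik-dik eats Star Grass → level 2.

Trophic level 2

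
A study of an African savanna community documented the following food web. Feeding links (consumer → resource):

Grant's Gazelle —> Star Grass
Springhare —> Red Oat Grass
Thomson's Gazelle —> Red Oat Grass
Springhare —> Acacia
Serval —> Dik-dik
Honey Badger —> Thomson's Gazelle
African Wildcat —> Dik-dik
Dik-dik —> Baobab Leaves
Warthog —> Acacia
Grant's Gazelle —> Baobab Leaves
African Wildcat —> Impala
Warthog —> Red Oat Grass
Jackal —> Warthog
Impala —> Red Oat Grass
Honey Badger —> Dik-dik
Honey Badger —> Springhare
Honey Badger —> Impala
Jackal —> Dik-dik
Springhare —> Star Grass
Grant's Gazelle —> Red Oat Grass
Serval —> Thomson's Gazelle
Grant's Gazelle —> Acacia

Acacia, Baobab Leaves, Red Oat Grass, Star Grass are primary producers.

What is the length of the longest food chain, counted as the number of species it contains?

One longest chain: Acacia → Springhare → Honey Badger.
It has 3 species and 2 links.

3 species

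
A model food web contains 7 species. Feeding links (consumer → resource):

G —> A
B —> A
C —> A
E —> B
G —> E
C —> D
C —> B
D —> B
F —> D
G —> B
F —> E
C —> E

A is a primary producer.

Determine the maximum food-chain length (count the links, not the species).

3 links

One longest chain: A → B → D → C.
It has 4 species and 3 links.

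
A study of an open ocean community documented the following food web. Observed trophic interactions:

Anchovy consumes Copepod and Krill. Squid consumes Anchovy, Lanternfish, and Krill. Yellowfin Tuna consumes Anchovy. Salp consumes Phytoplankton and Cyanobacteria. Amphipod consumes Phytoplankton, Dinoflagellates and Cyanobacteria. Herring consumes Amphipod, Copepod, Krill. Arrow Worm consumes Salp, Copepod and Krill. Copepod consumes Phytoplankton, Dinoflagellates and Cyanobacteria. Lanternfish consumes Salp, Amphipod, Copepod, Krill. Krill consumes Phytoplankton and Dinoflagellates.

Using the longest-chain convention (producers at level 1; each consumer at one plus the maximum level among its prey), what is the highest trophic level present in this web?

4

Producers (level 1): Cyanobacteria, Phytoplankton, Dinoflagellates.
Cyanobacteria → Copepod → Lanternfish → Squid gives Squid level 4.
No species has a prey at level 4, so no species reaches level 5.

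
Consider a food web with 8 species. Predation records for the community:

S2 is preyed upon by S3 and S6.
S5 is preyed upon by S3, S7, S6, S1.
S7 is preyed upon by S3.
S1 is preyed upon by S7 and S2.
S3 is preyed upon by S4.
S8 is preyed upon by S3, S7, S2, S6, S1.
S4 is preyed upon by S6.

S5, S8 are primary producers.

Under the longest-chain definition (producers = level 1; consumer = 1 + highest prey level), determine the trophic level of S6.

Trophic level 6

S5 is a producer → level 1.
S1 eats S5 (level 1); other prey at levels: S8 1 → level 2.
S2 eats S1 (level 2); other prey at levels: S8 1 → level 3.
S3 eats S2 (level 3); other prey at levels: S5 1, S8 1, S7 3 → level 4.
S4 eats S3 → level 5.
S6 eats S4 (level 5); other prey at levels: S5 1, S8 1, S2 3 → level 6.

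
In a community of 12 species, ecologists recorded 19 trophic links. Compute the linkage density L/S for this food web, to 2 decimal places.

There are L = 19 links among S = 12 species.
L/S = 19/12 = 1.5833 ≈ 1.58.

L/S = 1.58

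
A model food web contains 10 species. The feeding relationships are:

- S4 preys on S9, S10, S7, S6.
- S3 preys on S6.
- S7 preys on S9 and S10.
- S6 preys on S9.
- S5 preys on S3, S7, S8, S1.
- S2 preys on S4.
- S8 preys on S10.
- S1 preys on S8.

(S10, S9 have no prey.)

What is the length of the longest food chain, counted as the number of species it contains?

One longest chain: S10 → S7 → S4 → S2.
It has 4 species and 3 links.

4 species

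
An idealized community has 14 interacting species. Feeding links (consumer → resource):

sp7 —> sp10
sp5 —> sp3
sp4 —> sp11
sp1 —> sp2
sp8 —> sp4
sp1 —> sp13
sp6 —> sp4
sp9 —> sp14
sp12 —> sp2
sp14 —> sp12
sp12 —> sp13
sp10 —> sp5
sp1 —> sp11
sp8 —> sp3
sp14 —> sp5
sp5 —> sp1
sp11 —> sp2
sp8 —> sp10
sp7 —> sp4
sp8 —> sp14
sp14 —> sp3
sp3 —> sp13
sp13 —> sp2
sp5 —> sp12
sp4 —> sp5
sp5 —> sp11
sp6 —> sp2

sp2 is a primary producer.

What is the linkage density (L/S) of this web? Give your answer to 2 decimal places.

There are L = 27 links among S = 14 species.
L/S = 27/14 = 1.9286 ≈ 1.93.

L/S = 1.93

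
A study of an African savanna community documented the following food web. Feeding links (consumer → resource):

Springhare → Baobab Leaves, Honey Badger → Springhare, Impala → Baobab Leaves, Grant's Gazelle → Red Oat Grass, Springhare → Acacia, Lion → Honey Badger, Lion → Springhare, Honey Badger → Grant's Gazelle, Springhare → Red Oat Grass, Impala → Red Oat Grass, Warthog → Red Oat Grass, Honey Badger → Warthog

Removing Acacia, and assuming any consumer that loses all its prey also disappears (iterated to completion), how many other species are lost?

Remove Acacia.
Every predator of it retains at least one other prey: Springhare still has Baobab Leaves, Red Oat Grass.
No consumer loses all prey, so no secondary extinctions occur.

0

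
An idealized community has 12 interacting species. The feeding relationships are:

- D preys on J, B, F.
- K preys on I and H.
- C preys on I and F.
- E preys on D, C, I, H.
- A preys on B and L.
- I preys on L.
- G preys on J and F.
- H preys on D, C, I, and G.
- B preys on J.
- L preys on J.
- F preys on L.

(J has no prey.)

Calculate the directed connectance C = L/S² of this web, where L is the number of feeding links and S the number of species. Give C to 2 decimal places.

The web has S = 12 species and L = 23 feeding links.
C = L / S² = 23 / 144 = 0.1597 ≈ 0.16.

C = 0.16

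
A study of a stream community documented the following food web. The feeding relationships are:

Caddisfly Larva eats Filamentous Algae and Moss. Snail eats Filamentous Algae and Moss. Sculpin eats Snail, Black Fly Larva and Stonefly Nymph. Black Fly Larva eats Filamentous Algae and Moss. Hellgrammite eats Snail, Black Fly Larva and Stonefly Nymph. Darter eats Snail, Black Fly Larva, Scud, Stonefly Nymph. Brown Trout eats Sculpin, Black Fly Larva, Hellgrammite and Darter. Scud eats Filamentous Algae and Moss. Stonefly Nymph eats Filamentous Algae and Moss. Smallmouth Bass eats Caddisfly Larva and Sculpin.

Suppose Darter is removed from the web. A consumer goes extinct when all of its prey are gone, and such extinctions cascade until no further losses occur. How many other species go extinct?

0

Remove Darter.
Every predator of it retains at least one other prey: Brown Trout still has Black Fly Larva, Sculpin, Hellgrammite.
No consumer loses all prey, so no secondary extinctions occur.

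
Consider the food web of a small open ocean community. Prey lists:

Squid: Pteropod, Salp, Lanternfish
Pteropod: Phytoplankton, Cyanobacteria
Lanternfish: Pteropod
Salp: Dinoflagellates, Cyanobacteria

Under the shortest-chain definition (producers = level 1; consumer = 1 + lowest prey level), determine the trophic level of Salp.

Dinoflagellates is a producer → level 1.
Salp eats Dinoflagellates → level 2.

Trophic level 2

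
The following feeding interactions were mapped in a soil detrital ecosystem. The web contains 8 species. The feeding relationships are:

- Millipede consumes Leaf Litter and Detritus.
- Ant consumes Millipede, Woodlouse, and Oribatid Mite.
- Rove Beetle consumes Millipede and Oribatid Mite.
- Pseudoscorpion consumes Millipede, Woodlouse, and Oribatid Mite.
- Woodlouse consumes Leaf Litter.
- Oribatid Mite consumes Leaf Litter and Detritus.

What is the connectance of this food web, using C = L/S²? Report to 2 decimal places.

C = 0.20

The web has S = 8 species and L = 13 feeding links.
C = L / S² = 13 / 64 = 0.2031 ≈ 0.20.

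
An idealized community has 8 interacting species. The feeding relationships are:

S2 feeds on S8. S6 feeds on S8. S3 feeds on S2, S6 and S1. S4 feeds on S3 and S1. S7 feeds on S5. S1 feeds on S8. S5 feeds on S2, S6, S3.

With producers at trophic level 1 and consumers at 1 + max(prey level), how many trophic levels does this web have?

Producers (level 1): S8.
S8 → S2 → S3 → S5 → S7 gives S7 level 5.
No species has a prey at level 5, so no species reaches level 6.

5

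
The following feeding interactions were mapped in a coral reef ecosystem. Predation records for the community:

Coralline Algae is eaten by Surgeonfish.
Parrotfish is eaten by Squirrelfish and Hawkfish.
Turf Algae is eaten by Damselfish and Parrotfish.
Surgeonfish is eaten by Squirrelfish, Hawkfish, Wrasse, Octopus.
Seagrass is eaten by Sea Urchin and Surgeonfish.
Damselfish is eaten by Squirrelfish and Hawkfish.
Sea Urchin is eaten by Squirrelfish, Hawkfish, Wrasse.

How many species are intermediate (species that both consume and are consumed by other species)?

Intermediate species (has both prey and predators): Parrotfish, Sea Urchin, Damselfish, Surgeonfish.
Count: 4.

4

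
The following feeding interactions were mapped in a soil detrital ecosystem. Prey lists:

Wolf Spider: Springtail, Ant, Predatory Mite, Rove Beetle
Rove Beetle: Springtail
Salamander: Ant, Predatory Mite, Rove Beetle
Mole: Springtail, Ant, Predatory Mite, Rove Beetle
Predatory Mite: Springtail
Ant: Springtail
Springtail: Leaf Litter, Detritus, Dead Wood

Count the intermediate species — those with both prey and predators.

Intermediate species (has both prey and predators): Springtail, Ant, Predatory Mite, Rove Beetle.
Count: 4.

4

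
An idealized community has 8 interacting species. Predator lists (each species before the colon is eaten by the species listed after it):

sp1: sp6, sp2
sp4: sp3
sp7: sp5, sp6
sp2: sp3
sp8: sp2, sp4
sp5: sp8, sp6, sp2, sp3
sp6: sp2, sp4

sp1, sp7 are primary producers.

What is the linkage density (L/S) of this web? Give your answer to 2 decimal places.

L/S = 1.75

There are L = 14 links among S = 8 species.
L/S = 14/8 = 1.7500 ≈ 1.75.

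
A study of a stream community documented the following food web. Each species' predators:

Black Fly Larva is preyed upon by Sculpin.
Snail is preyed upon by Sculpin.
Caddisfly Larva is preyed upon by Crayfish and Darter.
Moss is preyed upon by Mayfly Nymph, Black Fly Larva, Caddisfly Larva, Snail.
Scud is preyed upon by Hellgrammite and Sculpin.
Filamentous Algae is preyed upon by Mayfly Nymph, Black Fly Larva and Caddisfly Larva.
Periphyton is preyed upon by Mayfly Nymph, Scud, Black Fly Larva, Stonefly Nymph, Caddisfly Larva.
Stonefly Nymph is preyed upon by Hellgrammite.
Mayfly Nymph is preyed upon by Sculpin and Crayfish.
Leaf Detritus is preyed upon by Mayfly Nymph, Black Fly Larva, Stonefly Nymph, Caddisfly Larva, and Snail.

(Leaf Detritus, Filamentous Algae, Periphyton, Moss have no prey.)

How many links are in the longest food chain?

2 links

One longest chain: Leaf Detritus → Caddisfly Larva → Darter.
It has 3 species and 2 links.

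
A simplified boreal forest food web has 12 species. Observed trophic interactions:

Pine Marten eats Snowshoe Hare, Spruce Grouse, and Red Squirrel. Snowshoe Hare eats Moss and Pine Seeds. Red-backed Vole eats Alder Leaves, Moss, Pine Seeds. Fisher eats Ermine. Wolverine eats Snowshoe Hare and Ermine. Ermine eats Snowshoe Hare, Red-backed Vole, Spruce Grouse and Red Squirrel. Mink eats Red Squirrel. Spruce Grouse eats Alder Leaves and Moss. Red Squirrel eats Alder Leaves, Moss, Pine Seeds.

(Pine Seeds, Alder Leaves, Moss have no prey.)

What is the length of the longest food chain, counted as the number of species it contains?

One longest chain: Pine Seeds → Red-backed Vole → Ermine → Wolverine.
It has 4 species and 3 links.

4 species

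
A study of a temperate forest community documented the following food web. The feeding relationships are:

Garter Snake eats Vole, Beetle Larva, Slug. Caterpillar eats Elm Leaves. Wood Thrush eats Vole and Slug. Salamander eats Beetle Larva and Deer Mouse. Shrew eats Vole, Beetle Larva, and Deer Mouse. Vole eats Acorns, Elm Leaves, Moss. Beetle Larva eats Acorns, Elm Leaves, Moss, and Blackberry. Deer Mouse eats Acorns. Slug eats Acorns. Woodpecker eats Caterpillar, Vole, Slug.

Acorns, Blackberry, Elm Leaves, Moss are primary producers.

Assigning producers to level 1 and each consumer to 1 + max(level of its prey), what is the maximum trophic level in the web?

3

Producers (level 1): Acorns, Blackberry, Elm Leaves, Moss.
Acorns → Deer Mouse → Shrew gives Shrew level 3.
No species has a prey at level 3, so no species reaches level 4.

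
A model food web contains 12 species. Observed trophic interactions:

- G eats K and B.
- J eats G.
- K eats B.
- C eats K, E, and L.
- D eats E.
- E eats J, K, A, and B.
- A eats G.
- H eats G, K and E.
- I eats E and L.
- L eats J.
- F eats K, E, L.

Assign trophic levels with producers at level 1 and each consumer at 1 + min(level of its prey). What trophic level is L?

Trophic level 4

B is a producer → level 1.
G eats B → level 2.
J eats G → level 3.
L eats J → level 4.
No prey of L is below level 3, so 4 is the minimum.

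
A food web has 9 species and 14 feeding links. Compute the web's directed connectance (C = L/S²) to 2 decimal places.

The web has S = 9 species and L = 14 feeding links.
C = L / S² = 14 / 81 = 0.1728 ≈ 0.17.

C = 0.17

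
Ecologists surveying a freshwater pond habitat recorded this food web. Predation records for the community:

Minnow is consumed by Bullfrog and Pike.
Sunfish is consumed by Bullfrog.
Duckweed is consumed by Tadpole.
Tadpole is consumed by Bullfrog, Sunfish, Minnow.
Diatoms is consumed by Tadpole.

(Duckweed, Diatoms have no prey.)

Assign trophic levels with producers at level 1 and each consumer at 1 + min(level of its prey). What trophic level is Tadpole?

Duckweed is a producer → level 1.
Tadpole eats Duckweed → level 2.

Trophic level 2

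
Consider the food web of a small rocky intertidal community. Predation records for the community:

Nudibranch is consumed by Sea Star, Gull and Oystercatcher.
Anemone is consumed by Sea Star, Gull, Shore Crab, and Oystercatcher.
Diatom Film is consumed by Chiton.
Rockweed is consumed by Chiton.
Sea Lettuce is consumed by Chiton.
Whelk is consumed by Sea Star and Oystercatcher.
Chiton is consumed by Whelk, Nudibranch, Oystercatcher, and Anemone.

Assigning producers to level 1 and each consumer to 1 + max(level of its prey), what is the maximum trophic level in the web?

4

Producers (level 1): Rockweed, Diatom Film, Sea Lettuce.
Rockweed → Chiton → Anemone → Shore Crab gives Shore Crab level 4.
No species has a prey at level 4, so no species reaches level 5.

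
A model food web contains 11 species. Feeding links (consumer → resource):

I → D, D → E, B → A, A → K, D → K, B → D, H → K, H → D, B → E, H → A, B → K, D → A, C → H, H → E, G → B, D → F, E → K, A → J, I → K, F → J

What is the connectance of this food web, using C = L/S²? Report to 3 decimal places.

C = 0.165

The web has S = 11 species and L = 20 feeding links.
C = L / S² = 20 / 121 = 0.1653 ≈ 0.165.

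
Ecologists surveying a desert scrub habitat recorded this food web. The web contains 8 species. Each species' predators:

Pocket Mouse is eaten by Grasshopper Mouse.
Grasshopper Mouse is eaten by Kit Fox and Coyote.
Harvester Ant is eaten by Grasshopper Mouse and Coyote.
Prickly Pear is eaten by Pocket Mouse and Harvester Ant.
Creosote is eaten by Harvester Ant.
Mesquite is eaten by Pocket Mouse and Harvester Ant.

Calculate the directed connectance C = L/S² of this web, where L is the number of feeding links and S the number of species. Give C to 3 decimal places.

The web has S = 8 species and L = 10 feeding links.
C = L / S² = 10 / 64 = 0.1562 ≈ 0.156.

C = 0.156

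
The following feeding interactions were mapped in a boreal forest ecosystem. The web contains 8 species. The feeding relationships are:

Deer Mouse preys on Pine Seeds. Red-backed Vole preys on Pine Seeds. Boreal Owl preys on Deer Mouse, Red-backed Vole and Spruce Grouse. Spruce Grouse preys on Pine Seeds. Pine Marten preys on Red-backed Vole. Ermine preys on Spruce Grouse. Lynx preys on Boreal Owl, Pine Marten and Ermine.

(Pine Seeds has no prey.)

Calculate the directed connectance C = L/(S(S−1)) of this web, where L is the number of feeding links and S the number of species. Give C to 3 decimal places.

C = 0.196

The web has S = 8 species and L = 11 feeding links.
C = L / (S(S−1)) = 11 / 56 = 0.1964 ≈ 0.196.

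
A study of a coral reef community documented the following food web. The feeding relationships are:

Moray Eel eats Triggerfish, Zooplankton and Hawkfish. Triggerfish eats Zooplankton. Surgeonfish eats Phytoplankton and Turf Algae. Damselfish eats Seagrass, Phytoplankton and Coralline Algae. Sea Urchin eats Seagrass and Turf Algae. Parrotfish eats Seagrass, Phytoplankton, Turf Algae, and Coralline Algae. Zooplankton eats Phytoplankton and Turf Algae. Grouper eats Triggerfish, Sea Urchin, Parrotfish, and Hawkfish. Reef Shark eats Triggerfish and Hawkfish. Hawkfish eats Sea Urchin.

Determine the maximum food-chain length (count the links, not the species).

3 links

One longest chain: Turf Algae → Sea Urchin → Hawkfish → Grouper.
It has 4 species and 3 links.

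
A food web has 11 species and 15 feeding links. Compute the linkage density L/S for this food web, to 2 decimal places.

There are L = 15 links among S = 11 species.
L/S = 15/11 = 1.3636 ≈ 1.36.

L/S = 1.36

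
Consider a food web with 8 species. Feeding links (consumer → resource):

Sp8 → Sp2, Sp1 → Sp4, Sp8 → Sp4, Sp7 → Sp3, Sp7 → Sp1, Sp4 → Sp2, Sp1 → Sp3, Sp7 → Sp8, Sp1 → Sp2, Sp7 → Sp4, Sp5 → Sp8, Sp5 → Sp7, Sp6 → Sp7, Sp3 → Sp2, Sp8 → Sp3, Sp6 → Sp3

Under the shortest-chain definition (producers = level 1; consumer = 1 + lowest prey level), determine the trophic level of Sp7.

Trophic level 3

Sp2 is a producer → level 1.
Sp4 eats Sp2 → level 2.
Sp7 eats Sp4 → level 3.
No prey of Sp7 is below level 2, so 3 is the minimum.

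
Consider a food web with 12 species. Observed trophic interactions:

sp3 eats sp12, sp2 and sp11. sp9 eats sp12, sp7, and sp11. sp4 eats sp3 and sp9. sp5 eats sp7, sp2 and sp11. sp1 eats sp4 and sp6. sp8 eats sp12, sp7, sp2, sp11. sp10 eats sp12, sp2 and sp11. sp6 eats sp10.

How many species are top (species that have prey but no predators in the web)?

3

Top species (has prey, but nothing eats it): sp5, sp8, sp1.
Count: 3.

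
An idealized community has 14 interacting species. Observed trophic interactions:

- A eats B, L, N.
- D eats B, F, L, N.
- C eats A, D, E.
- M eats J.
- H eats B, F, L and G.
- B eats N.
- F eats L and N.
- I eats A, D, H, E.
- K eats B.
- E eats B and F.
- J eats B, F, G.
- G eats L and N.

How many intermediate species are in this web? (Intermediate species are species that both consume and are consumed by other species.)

Intermediate species (has both prey and predators): B, F, G, J, A, E, D, H.
Count: 8.

8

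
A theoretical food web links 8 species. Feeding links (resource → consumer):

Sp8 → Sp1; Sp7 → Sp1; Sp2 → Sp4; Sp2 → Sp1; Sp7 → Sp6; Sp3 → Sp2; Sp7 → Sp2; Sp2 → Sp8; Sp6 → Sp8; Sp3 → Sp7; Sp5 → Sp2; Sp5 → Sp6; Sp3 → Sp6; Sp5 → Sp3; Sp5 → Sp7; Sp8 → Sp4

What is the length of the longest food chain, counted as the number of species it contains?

One longest chain: Sp5 → Sp3 → Sp7 → Sp2 → Sp8 → Sp4.
It has 6 species and 5 links.

6 species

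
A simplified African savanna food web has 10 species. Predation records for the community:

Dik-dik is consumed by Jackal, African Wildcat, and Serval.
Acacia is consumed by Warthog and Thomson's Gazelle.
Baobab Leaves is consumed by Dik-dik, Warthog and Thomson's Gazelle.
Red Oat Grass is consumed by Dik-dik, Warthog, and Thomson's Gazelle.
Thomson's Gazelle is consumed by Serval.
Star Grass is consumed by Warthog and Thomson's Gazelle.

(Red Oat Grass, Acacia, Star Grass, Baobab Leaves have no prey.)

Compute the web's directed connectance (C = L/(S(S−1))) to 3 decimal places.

C = 0.156

The web has S = 10 species and L = 14 feeding links.
C = L / (S(S−1)) = 14 / 90 = 0.1556 ≈ 0.156.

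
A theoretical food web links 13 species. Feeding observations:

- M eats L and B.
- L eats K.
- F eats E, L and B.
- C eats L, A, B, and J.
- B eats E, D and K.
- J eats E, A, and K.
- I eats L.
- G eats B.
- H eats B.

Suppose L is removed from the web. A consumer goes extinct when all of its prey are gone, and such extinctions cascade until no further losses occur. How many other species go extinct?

Remove L.
Round 1: I (all prey gone) → extinct.
No further losses. Total secondary extinctions: 1.

1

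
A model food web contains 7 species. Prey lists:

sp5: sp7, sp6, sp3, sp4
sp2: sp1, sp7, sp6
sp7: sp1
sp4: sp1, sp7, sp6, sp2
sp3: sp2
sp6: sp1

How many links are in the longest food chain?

4 links

One longest chain: sp1 → sp7 → sp2 → sp3 → sp5.
It has 5 species and 4 links.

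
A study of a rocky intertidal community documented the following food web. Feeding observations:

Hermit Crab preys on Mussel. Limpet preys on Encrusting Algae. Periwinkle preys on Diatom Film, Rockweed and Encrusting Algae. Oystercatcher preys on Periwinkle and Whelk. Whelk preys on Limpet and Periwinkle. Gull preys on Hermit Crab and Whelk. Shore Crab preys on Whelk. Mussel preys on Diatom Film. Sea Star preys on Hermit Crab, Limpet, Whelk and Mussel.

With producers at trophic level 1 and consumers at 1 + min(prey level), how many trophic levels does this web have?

Producers (level 1): Encrusting Algae, Rockweed, Diatom Film.
Following each consumer down to its lowest-level prey: Encrusting Algae → Limpet → Whelk → Gull (levels 1 through 4).
All prey of Gull (Whelk 3, Hermit Crab 3) are at level 3 or above, so Gull is at level 1 + 3 = 4.
Every consumer has at least one prey at level 3 or below, so none exceeds level 4.

4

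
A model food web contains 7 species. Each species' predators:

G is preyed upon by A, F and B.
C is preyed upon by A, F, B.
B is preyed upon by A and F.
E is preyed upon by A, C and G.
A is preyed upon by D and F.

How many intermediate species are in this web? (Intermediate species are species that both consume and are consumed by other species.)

4

Intermediate species (has both prey and predators): G, C, B, A.
Count: 4.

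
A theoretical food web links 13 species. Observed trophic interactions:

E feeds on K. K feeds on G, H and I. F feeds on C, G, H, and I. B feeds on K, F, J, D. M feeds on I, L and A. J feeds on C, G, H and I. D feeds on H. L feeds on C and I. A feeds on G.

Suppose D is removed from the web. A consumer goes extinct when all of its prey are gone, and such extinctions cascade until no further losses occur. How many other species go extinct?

Remove D.
Every predator of it retains at least one other prey: B still has K, J, F.
No consumer loses all prey, so no secondary extinctions occur.

0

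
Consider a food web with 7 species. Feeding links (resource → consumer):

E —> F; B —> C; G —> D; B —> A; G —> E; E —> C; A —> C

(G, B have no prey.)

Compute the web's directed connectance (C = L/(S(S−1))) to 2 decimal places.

The web has S = 7 species and L = 7 feeding links.
C = L / (S(S−1)) = 7 / 42 = 0.1667 ≈ 0.17.

C = 0.17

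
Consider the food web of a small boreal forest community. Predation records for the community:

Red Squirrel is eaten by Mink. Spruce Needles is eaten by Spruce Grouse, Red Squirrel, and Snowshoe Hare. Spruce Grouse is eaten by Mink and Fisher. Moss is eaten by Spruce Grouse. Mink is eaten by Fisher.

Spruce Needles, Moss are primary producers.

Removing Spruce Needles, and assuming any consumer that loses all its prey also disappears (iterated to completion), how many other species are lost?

2

Remove Spruce Needles.
Round 1: Red Squirrel (all prey gone), Snowshoe Hare (all prey gone) → extinct.
No further losses. Total secondary extinctions: 2.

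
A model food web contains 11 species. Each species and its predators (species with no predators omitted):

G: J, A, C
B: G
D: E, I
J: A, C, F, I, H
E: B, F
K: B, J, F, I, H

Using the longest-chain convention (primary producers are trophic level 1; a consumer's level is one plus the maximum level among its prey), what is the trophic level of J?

D is a producer → level 1.
E eats D → level 2.
B eats E (level 2); other prey at levels: K 1 → level 3.
G eats B → level 4.
J eats G (level 4); other prey at levels: K 1 → level 5.

Trophic level 5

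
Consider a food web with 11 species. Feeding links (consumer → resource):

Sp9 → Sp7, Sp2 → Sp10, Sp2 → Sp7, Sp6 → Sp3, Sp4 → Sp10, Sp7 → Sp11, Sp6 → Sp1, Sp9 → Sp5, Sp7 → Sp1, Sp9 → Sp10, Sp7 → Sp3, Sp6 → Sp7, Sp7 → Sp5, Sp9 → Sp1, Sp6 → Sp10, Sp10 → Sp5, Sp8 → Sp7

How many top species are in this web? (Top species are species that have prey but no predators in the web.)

Top species (has prey, but nothing eats it): Sp2, Sp6, Sp4, Sp9, Sp8.
Count: 5.

5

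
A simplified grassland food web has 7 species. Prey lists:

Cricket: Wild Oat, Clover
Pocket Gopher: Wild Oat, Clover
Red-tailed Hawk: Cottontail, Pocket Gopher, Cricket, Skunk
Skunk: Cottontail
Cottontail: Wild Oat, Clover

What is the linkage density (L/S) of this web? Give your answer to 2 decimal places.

There are L = 11 links among S = 7 species.
L/S = 11/7 = 1.5714 ≈ 1.57.

L/S = 1.57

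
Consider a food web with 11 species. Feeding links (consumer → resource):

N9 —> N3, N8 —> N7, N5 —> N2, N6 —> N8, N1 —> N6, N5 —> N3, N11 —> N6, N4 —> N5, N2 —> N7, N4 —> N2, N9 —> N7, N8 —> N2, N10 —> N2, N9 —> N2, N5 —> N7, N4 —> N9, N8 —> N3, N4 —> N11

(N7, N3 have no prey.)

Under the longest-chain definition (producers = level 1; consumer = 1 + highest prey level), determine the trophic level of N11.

Trophic level 5

N7 is a producer → level 1.
N2 eats N7 → level 2.
N8 eats N2 (level 2); other prey at levels: N7 1, N3 1 → level 3.
N6 eats N8 → level 4.
N11 eats N6 → level 5.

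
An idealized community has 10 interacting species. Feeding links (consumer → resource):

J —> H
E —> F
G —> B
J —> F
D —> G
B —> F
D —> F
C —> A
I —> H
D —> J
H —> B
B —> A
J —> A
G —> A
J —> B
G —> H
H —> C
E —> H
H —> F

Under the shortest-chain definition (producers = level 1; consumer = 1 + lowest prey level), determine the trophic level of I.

F is a producer → level 1.
H eats F → level 2.
I eats H → level 3.
No prey of I is below level 2, so 3 is the minimum.

Trophic level 3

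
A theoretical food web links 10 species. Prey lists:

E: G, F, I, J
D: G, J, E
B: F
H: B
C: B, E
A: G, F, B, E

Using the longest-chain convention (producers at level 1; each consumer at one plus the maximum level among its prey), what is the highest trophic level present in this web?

3

Producers (level 1): G, F, I, J.
G → E → D gives D level 3.
No species has a prey at level 3, so no species reaches level 4.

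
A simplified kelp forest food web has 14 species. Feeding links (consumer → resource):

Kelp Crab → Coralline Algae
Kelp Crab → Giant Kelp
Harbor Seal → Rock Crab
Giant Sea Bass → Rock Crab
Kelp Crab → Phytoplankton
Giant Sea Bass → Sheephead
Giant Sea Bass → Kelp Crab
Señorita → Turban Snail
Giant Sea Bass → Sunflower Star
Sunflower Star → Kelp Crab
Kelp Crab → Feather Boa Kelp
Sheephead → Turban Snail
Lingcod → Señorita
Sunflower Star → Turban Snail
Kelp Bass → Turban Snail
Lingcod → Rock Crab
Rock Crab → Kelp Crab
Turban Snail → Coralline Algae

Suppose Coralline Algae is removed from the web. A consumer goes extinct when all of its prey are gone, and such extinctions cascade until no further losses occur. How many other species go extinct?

4

Remove Coralline Algae.
Round 1: Turban Snail (all prey gone) → extinct.
Round 2: Sheephead (all prey gone), Señorita (all prey gone), Kelp Bass (all prey gone) → extinct.
No further losses. Total secondary extinctions: 4.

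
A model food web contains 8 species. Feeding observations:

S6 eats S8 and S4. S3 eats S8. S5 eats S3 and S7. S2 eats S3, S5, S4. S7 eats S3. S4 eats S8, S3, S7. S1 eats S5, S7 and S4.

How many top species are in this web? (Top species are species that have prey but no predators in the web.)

3

Top species (has prey, but nothing eats it): S1, S6, S2.
Count: 3.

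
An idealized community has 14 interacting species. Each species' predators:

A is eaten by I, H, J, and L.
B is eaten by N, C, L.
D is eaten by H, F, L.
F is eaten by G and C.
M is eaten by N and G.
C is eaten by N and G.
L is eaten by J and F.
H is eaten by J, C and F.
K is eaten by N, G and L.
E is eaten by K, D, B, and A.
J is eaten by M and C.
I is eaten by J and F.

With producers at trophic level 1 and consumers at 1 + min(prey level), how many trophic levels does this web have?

4

Producers (level 1): E.
Following each consumer down to its lowest-level prey: E → A → J → M (levels 1 through 4).
All prey of M (J 3) are at level 3 or above, so M is at level 1 + 3 = 4.
Every consumer has at least one prey at level 3 or below, so none exceeds level 4.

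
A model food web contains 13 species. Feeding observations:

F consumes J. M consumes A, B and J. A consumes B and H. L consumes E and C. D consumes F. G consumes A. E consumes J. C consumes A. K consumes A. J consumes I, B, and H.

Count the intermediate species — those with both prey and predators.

Intermediate species (has both prey and predators): J, A, E, F, C.
Count: 5.

5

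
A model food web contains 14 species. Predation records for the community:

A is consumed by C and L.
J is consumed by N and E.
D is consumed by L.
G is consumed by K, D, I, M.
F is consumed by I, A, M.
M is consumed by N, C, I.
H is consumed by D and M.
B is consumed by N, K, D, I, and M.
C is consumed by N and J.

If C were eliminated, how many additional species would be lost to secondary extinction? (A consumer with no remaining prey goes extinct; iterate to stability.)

Remove C.
Round 1: J (all prey gone) → extinct.
Round 2: E (all prey gone) → extinct.
No further losses. Total secondary extinctions: 2.

2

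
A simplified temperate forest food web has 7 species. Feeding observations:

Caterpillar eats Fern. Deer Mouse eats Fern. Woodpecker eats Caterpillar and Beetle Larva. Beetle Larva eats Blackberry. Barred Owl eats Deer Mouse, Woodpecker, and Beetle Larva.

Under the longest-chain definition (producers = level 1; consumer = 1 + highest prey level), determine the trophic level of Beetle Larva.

Trophic level 2

Blackberry is a producer → level 1.
Beetle Larva eats Blackberry → level 2.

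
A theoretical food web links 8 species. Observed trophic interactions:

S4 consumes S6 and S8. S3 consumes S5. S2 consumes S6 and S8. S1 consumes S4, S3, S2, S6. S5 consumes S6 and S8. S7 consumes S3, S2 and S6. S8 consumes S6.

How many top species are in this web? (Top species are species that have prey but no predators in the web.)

Top species (has prey, but nothing eats it): S7, S1.
Count: 2.

2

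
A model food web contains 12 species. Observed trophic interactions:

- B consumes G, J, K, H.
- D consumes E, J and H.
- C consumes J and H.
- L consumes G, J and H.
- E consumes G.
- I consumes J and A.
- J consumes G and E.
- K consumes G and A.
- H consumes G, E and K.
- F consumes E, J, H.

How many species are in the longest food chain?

4 species

One longest chain: G → E → J → F.
It has 4 species and 3 links.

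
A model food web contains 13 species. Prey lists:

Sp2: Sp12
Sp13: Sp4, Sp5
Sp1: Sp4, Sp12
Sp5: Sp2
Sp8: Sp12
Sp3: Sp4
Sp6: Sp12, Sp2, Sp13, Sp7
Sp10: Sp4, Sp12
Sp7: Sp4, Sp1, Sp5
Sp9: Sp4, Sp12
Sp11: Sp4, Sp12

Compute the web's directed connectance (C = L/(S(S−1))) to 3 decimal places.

The web has S = 13 species and L = 21 feeding links.
C = L / (S(S−1)) = 21 / 156 = 0.1346 ≈ 0.135.

C = 0.135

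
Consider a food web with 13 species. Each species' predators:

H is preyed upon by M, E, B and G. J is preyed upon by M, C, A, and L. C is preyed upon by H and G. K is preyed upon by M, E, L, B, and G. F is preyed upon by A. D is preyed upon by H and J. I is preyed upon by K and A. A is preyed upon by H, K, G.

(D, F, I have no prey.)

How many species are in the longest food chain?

One longest chain: D → J → A → K → M.
It has 5 species and 4 links.

5 species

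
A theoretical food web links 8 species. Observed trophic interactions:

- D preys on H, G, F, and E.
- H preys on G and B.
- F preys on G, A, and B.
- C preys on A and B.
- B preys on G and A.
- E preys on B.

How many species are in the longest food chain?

One longest chain: A → B → E → D.
It has 4 species and 3 links.

4 species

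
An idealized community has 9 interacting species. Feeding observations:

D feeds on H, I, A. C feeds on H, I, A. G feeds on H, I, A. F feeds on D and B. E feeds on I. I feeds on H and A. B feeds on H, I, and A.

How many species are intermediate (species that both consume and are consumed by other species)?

Intermediate species (has both prey and predators): I, B, D.
Count: 3.

3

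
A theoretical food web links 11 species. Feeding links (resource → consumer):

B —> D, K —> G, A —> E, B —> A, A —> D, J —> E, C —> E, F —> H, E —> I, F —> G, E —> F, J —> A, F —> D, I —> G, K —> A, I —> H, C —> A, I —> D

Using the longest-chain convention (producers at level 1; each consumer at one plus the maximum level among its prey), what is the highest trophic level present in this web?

5

Producers (level 1): K, B, C, J.
K → A → E → F → G gives G level 5.
No species has a prey at level 5, so no species reaches level 6.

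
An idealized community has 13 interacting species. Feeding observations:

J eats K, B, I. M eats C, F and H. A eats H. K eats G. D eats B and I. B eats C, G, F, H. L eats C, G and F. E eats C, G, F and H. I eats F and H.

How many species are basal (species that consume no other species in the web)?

Basal species (no prey listed): H, F, G, C.
Count: 4.

4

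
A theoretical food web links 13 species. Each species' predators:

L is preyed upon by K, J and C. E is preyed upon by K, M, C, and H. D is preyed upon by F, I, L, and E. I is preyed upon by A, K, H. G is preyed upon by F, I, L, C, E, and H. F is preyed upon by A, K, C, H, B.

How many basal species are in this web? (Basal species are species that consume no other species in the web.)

Basal species (no prey listed): D, G.
Count: 2.

2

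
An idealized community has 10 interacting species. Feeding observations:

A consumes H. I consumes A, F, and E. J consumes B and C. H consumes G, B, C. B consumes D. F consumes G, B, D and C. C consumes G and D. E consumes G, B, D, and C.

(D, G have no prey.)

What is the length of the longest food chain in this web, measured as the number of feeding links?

4 links

One longest chain: D → C → H → A → I.
It has 5 species and 4 links.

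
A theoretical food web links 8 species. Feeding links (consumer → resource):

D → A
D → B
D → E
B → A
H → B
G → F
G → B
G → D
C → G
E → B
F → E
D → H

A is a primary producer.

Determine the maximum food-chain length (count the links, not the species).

5 links

One longest chain: A → B → E → D → G → C.
It has 6 species and 5 links.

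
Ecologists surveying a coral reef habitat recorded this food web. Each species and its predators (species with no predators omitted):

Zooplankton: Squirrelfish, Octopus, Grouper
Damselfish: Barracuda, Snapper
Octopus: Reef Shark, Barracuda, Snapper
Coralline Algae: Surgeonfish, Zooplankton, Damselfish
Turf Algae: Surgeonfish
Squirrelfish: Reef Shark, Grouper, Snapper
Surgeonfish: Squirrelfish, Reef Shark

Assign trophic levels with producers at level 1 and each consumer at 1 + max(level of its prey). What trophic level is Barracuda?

Coralline Algae is a producer → level 1.
Zooplankton eats Coralline Algae → level 2.
Octopus eats Zooplankton → level 3.
Barracuda eats Octopus (level 3); other prey at levels: Damselfish 2 → level 4.

Trophic level 4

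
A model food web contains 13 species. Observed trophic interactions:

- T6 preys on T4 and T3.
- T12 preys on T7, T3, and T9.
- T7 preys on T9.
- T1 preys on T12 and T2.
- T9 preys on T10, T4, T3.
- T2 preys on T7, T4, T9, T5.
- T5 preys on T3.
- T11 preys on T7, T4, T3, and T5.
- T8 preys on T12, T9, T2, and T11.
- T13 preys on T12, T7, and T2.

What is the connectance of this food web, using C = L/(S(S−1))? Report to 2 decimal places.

C = 0.17

The web has S = 13 species and L = 27 feeding links.
C = L / (S(S−1)) = 27 / 156 = 0.1731 ≈ 0.17.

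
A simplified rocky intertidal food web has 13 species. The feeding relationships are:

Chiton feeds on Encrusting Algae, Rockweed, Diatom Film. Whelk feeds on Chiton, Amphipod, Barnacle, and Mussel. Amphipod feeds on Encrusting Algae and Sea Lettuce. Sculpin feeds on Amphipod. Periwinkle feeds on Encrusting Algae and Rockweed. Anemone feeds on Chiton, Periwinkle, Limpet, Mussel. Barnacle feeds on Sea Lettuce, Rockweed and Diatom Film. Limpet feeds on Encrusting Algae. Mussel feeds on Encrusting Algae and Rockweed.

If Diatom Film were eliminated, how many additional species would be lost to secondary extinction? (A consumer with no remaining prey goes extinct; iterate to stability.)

0

Remove Diatom Film.
Every predator of it retains at least one other prey: Chiton still has Encrusting Algae, Rockweed; Barnacle still has Rockweed, Sea Lettuce.
No consumer loses all prey, so no secondary extinctions occur.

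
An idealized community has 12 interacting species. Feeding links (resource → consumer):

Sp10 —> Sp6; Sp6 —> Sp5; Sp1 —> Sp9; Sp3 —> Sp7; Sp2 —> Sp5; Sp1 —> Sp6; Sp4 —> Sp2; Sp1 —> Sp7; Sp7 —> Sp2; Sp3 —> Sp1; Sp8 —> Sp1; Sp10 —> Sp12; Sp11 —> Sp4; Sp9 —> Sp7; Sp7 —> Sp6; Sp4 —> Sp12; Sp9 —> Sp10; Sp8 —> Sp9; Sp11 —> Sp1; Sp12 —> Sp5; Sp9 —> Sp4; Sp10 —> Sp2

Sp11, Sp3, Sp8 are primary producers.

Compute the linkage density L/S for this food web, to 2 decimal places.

L/S = 1.83

There are L = 22 links among S = 12 species.
L/S = 22/12 = 1.8333 ≈ 1.83.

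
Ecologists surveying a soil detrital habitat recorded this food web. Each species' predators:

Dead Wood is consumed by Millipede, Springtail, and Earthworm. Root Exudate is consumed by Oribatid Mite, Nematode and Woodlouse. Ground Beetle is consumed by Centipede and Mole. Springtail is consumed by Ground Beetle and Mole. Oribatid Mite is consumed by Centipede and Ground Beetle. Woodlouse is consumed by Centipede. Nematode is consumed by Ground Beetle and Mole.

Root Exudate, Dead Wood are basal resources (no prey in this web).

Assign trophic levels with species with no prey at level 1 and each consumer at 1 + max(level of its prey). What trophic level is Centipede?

Trophic level 4

Root Exudate has no prey (basal) → level 1.
Nematode eats Root Exudate → level 2.
Ground Beetle eats Nematode (level 2); other prey at levels: Springtail 2, Oribatid Mite 2 → level 3.
Centipede eats Ground Beetle (level 3); other prey at levels: Woodlouse 2, Oribatid Mite 2 → level 4.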